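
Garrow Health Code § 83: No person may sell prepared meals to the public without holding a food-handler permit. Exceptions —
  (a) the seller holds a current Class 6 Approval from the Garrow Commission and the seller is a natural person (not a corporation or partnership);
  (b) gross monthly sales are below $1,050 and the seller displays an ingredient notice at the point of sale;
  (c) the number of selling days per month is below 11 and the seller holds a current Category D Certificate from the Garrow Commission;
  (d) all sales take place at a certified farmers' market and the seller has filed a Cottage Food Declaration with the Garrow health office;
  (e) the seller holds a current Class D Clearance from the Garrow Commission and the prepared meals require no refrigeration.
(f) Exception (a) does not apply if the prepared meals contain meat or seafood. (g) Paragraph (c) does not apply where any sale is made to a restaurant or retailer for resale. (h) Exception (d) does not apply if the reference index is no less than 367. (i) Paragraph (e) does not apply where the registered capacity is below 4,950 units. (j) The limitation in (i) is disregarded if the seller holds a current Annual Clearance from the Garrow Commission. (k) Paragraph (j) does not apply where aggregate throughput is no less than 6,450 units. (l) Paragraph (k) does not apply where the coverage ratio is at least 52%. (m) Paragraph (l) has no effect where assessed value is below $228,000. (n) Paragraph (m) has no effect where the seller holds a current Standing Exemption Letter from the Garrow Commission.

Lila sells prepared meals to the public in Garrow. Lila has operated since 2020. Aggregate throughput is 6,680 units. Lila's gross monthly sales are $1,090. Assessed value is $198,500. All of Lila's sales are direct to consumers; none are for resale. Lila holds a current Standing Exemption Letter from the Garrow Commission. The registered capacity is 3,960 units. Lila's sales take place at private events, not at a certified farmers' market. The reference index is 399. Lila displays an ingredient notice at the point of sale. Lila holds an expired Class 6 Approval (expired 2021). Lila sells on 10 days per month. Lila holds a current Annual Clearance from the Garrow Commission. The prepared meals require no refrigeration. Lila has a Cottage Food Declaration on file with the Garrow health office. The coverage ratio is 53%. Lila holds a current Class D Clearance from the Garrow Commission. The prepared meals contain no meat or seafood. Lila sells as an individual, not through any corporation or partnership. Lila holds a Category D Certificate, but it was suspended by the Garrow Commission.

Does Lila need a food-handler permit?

Exception (a) does not apply: no current Class 6 Approval is held.
Exception (b) does not apply: gross monthly sales are $1,090, not below $1,050.
Exception (c) does not apply: no current Category D Certificate is held.
Exception (d) fails — sales are at private events, not a certified farmers' market.
Exception (e)'s conditions are all satisfied: a current Class D Clearance is held; the prepared meals are shelf-stable. As to paragraphs (i)–(n): (i) would limit (e) — the registered capacity is 3,960 units, below the 4,950 units limit — but (j) sets (i) aside: (j) operates against (i): a current Annual Clearance is held. (k) is triggered (aggregate throughput is 6,680 units, meeting the 6,450 units threshold), but yields to (l): (l) operates against (k): the coverage ratio is 53%, meeting the 52% threshold. (m) would limit (l) — assessed value is $198,500, below the $228,000 limit — but (n) sets (m) aside: (n) operates against (m): a current Standing Exemption Letter is held. So (e) applies.

No — exception (e) applies; Lila is not required to hold a food-handler permit.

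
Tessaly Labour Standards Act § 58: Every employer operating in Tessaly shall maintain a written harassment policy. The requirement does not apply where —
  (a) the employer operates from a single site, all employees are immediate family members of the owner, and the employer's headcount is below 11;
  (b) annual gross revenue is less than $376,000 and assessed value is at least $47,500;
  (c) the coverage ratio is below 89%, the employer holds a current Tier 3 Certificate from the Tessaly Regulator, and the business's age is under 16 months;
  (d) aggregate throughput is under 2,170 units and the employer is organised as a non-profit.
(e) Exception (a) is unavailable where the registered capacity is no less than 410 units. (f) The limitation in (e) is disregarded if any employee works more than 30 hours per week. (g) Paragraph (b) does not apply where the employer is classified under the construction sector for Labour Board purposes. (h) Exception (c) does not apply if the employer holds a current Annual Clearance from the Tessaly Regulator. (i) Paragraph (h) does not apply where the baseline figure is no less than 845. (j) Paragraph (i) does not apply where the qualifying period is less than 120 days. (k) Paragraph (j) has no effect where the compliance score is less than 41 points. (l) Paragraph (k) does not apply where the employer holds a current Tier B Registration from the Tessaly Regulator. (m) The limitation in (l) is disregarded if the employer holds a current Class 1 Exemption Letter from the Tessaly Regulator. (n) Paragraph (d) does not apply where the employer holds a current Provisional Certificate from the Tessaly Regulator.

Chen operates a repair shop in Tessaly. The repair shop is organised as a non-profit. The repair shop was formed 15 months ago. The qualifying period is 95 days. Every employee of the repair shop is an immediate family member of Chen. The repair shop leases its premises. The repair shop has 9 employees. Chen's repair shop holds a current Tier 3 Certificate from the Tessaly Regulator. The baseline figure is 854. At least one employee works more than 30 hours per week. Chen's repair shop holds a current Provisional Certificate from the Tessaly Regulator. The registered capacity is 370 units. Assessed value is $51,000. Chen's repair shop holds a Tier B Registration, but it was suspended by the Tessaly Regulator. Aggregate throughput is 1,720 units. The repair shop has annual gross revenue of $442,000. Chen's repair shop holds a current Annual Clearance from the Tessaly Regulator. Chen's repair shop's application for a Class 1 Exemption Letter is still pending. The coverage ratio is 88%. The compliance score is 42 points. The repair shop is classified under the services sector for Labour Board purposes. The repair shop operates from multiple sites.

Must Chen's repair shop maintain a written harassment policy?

Yes — Chen's repair shop must maintain a written harassment policy.

Exception (a) does not apply: the employer operates from multiple sites.
Exception (b) does not apply: annual gross revenue is $442,000, not less than $376,000.
Exception (c): the coverage ratio is 88%, below the 89% limit; a current Tier 3 Certificate is held; the business's age is 15 months, under the 16 months limit — every condition holds. But applying paragraphs (h)–(m): (h) operates against (c): a current Annual Clearance is held. (i) operates (the baseline figure is 854, meeting the 845 threshold), but is itself disapplied by (j): (j) is triggered — the qualifying period is 95 days, less than the 120 days limit. (k) does not operate here (the compliance score is 42 points, not less than 41 points), so (j) stands. So (c) is unavailable.
All of (d)'s requirements are met (aggregate throughput is 1,720 units, under the 2,170 units limit; the employer is a non-profit). But: (n) applies — a current Provisional Certificate is held. Exception (d) does not apply.
No exception applies. The general rule governs.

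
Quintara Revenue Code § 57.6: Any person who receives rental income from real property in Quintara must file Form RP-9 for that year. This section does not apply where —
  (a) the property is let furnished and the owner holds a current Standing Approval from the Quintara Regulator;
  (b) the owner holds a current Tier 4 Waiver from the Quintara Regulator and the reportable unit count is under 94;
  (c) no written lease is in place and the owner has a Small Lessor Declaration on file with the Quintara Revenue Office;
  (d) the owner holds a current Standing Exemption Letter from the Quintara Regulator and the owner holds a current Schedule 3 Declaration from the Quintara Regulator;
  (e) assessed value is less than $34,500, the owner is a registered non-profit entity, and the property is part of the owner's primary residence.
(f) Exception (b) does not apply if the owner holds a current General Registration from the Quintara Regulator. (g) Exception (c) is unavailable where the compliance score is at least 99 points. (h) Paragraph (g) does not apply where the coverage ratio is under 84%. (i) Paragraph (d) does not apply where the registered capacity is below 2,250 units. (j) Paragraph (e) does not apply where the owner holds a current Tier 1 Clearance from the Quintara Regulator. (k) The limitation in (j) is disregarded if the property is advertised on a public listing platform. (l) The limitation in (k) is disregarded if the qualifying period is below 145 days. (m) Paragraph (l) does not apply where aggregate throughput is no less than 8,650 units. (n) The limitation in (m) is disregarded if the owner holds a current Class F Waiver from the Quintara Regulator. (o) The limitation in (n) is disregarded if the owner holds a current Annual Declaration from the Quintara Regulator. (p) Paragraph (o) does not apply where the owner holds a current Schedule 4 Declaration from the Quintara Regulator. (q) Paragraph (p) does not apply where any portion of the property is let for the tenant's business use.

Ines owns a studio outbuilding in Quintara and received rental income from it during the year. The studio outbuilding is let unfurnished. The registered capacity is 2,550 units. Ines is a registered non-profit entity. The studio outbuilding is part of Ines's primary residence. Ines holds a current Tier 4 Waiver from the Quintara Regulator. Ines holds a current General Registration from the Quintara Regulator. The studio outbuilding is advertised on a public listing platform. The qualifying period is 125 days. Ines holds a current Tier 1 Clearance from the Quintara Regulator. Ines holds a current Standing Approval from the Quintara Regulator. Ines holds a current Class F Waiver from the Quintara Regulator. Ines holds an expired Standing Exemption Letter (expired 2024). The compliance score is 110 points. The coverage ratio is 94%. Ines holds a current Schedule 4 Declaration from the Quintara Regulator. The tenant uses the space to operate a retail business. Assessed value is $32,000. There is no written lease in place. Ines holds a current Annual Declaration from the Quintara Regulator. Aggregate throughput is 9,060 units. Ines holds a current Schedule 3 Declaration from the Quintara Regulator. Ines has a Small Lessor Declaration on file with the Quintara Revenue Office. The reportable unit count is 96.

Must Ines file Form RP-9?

Exception (a) fails — the property is let unfurnished.
Exception (b) fails — the reportable unit count is 96, not under 94.
Exception (c)'s conditions are all satisfied: there is no written lease; a Small Lessor Declaration is on file. But: (g) operates — the compliance score is 110 points, meeting the 99 points threshold. (h), which would lift (g), is inapplicable — the coverage ratio is 94%, not under 84%. (c) is therefore removed.
Exception (d) requires that the owner holds a current Standing Exemption Letter from the Quintara Regulator; but no current Standing Exemption Letter is held, so (d) is unavailable.
All of (e)'s requirements are met (assessed value is $32,000, less than the $34,500 limit; Ines is a registered non-profit; the studio outbuilding is part of the primary residence). Considering the limiting provisions: (j) would limit (e) — a current Tier 1 Clearance is held — but (k) sets (j) aside: (k) applies — the property is publicly advertised. (l) would limit (k) — the qualifying period is 125 days, below the 145 days limit — but (m) sets (l) aside: (m) operates — aggregate throughput is 9,060 units, meeting the 8,650 units threshold. (n) operates (a current Class F Waiver is held), but is displaced by (o): (o) operates against (n): a current Annual Declaration is held. (p) is triggered (a current Schedule 4 Declaration is held), but is set aside by (q): (q) operates — the space is let for business use. So (e) applies.

No — exception (e) applies; Ines is not required to file Form RP-9.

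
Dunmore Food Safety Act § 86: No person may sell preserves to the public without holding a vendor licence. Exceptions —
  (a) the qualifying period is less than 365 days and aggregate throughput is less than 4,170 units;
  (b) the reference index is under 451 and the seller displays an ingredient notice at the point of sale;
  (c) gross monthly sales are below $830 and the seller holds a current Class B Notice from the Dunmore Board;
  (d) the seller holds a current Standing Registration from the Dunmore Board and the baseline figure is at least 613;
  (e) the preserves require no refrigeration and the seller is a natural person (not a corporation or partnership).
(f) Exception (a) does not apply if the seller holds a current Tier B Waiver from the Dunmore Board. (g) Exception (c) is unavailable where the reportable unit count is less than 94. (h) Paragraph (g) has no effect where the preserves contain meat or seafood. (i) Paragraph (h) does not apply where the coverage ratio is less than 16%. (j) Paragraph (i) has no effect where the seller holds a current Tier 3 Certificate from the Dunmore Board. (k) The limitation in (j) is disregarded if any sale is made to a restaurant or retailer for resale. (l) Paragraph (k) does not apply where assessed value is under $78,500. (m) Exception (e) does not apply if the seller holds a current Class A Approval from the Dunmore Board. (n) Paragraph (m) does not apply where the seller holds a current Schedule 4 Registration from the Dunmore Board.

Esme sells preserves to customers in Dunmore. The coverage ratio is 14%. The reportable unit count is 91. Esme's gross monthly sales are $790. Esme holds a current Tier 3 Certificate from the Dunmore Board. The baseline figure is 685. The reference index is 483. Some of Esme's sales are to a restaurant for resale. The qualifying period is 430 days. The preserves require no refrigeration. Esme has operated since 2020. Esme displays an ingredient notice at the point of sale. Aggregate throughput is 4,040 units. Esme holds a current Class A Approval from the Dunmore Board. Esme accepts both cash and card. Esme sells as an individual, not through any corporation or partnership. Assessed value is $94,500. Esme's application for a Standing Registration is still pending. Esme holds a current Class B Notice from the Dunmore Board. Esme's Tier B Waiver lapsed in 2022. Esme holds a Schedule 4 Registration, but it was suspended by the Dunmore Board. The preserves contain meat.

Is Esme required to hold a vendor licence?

Yes — Esme must hold a vendor licence.

Exception (a) does not apply: the qualifying period is 430 days, not less than 365 days.
Exception (b) does not apply: the reference index is 483, not under 451.
All of (c)'s requirements are met (gross monthly sales are $790, below the $830 limit; a current Class B Notice is held). But: (g) applies — the reportable unit count is 91, less than the 94 limit. (h) applies (the preserves contain meat), but is displaced by (i): (i) operates — the coverage ratio is 14%, less than the 16% limit. (j) would limit (i) — a current Tier 3 Certificate is held — but (k) sets (j) aside: (k) is engaged — some sales are to a restaurant for resale. (l) is inapplicable (assessed value is $94,500, not under $78,500), so (k) stands. (c) is therefore removed.
Exception (d) fails — the Standing Registration is not current.
Exception (e): the preserves are shelf-stable; the seller is a natural person — every condition holds. However, paragraphs (m)–(n) must be considered: (m) operates against (e): a current Class A Approval is held. (n), which would lift (m), is not triggered — there is no Schedule 4 Registration in force. (e) is therefore removed.
Every exception is unavailable, so the rule governs.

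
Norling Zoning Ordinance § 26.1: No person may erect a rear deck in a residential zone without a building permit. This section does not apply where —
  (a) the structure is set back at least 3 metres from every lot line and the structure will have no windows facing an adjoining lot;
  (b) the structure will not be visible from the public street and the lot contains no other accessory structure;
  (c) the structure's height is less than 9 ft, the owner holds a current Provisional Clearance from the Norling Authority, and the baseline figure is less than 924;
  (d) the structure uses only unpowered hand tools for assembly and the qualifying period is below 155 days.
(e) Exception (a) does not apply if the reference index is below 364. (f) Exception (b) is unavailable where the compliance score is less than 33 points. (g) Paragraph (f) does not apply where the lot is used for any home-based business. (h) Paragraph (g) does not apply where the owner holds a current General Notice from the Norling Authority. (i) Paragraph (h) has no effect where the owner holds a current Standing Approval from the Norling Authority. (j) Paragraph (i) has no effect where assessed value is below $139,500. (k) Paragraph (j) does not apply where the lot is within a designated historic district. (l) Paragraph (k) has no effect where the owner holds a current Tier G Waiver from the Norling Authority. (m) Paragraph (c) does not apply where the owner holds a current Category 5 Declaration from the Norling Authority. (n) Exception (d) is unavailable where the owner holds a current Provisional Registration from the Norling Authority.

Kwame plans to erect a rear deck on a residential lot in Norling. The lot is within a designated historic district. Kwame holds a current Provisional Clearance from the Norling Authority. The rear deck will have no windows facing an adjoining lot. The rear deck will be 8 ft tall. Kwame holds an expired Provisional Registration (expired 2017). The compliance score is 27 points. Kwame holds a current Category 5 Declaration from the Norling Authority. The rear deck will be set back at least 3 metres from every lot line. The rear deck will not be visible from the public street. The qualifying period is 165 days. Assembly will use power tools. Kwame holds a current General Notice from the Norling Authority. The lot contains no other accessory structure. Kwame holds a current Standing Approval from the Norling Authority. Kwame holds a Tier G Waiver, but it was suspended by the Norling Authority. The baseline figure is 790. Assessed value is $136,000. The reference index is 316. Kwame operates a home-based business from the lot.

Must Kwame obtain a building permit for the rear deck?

Exception (a) is satisfied on its face — the setback is at least 3 m on every side; no windows face an adjoining lot. But: (e) is engaged — the reference index is 316, below the 364 limit. So (a) is unavailable.
All of (b)'s requirements are met (the structure will not be visible from the street; the lot has no other accessory structure). Under paragraphs (f)–(l): (f) would limit (b) — the compliance score is 27 points, less than the 33 points limit — but (g) sets (f) aside: (g) applies — a home-based business operates on the lot. (h) is engaged (a current General Notice is held), but is set aside by (i): (i) operates against (h): a current Standing Approval is held. (j) would limit (i) — assessed value is $136,000, below the $139,500 limit — but (k) sets (j) aside: (k) operates against (j): the lot is in a historic district. (l) does not operate here (there is no Tier G Waiver in force), so (k) stands. So (b) applies.
Exception (c)'s conditions are all satisfied: the structure's height is 8 ft, less than the 9 ft limit; a current Provisional Clearance is held; the baseline figure is 790, less than the 924 limit. But applying paragraph (m): (m) operates against (c): a current Category 5 Declaration is held. (c) is therefore removed.
Exception (d) fails — assembly uses power tools.

No — exception (b) applies; Kwame does not need a building permit.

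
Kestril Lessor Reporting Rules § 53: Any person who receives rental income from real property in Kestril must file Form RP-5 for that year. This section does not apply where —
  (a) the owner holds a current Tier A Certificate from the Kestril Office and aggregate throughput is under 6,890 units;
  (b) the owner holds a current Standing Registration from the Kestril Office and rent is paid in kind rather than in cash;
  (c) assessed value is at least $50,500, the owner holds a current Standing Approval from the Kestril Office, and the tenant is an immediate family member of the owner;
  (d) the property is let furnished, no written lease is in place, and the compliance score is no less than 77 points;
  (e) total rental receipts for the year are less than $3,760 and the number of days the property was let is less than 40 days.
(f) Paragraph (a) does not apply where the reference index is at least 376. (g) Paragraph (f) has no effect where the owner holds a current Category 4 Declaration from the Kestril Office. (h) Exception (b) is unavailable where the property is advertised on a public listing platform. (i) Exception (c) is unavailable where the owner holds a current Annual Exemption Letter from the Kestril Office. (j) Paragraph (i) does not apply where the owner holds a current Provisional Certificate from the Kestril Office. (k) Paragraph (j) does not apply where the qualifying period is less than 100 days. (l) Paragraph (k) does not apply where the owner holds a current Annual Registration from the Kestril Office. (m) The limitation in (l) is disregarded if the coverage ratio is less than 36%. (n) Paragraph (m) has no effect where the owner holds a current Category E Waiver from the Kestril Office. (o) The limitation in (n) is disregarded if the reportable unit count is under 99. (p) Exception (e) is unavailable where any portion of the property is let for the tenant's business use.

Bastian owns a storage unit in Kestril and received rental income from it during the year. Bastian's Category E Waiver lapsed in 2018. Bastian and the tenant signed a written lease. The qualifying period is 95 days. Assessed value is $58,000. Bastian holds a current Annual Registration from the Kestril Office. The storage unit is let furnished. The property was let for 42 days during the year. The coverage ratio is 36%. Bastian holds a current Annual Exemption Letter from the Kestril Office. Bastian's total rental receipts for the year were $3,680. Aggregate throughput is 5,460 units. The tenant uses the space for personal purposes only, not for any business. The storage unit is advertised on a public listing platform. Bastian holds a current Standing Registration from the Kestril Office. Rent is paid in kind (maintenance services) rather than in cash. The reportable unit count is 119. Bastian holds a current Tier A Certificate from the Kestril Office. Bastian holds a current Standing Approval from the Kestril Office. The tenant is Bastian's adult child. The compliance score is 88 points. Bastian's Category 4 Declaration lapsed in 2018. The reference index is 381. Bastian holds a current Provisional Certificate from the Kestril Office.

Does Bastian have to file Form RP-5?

All of (a)'s requirements are met (a current Tier A Certificate is held; aggregate throughput is 5,460 units, under the 6,890 units limit). But applying paragraphs (f)–(g): (f) applies — the reference index is 381, meeting the 376 threshold. (g) is not triggered (there is no Category 4 Declaration in force), so (f) stands. So (a) is unavailable.
Exception (b)'s conditions are all satisfied: a current Standing Registration is held; rent is paid in kind. Turning to paragraph (h): (h) applies — the property is publicly advertised. (b) is therefore removed.
All of (c)'s requirements are met (assessed value is $58,000, meeting the $50,500 threshold; a current Standing Approval is held; the tenant is an immediate family member). Applying paragraphs (i)–(o): (i) would limit (c) — a current Annual Exemption Letter is held — but (j) sets (i) aside: (j) is triggered — a current Provisional Certificate is held. (k) operates (the qualifying period is 95 days, less than the 100 days limit), but is itself disapplied by (l): (l) is engaged — a current Annual Registration is held. (m), which would lift (l), is inapplicable — the coverage ratio is 36%, not less than 36%. So (c) applies.
Exception (d) does not apply: a written lease is in place.
Exception (e) requires that the number of days the property was let is less than 40 days; but the number of days the property was let is 42 days, not less than 40 days, so (e) is unavailable.

No — exception (c) applies; Bastian is not required to file Form RP-5.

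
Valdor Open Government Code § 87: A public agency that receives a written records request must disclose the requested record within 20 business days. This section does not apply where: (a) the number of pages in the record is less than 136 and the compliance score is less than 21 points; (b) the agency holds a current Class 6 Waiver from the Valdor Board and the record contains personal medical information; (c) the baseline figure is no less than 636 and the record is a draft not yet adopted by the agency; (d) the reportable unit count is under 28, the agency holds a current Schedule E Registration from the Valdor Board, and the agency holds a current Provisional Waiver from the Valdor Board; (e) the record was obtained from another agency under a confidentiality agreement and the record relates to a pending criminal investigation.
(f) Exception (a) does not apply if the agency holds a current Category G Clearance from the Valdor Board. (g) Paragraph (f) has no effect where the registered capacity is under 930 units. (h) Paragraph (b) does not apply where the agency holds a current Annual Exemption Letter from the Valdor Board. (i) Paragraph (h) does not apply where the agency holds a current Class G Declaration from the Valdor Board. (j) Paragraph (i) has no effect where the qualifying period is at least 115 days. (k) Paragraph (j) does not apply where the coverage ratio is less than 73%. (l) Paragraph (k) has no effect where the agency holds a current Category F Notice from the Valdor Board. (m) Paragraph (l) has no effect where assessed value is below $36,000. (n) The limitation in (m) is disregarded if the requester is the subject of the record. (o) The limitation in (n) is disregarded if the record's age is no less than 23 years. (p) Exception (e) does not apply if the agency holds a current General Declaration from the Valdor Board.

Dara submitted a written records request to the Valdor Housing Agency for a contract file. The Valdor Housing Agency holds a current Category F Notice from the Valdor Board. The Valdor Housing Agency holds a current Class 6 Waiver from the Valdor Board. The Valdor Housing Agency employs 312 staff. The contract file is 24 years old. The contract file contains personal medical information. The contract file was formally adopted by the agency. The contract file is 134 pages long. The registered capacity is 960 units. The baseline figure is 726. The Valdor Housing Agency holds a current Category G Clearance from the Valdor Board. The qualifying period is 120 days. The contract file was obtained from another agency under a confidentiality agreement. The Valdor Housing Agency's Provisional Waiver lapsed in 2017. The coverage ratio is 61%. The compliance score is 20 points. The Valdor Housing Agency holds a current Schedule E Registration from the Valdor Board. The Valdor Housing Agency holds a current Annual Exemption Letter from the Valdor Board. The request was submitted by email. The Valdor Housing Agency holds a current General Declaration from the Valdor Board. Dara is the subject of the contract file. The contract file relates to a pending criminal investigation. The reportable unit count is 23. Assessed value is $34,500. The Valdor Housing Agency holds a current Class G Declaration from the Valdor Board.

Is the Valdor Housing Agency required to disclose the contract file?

No — exception (b) applies; the Valdor Housing Agency is not required to disclose the contract file.

Exception (a): the number of pages in the record is 134, less than the 136 limit; the compliance score is 20 points, less than the 21 points limit — every condition holds. But: (f) applies — a current Category G Clearance is held. (g) is not engaged (the registered capacity is 960 units, not under 930 units), so (f) stands. (a) is therefore removed.
Exception (b)'s conditions are all satisfied: a current Class 6 Waiver is held; the contract file contains personal medical information. As to paragraphs (h)–(o): (h) would limit (b) — a current Annual Exemption Letter is held — but (i) sets (h) aside: (i) is engaged — a current Class G Declaration is held. (j) would limit (i) — the qualifying period is 120 days, meeting the 115 days threshold — but (k) sets (j) aside: (k) operates against (j): the coverage ratio is 61%, less than the 73% limit. (l) is engaged (a current Category F Notice is held), but yields to (m): (m) operates against (l): assessed value is $34,500, below the $36,000 limit. (n) is engaged (Dara is the subject of the contract file), but is set aside by (o): (o) is engaged — the record's age is 24 years, meeting the 23 years threshold. (b) remains available.
Exception (c) requires that the record is a draft not yet adopted by the agency; but the contract file has been formally adopted, so (c) is unavailable.
Exception (d) requires that the agency holds a current Provisional Waiver from the Valdor Board; but there is no Provisional Waiver in force, so (d) is unavailable.
All of (e)'s requirements are met (the contract file was obtained under a confidentiality agreement; the contract file relates to a pending investigation). But applying paragraph (p): (p) is triggered — a current General Declaration is held. So (e) is unavailable.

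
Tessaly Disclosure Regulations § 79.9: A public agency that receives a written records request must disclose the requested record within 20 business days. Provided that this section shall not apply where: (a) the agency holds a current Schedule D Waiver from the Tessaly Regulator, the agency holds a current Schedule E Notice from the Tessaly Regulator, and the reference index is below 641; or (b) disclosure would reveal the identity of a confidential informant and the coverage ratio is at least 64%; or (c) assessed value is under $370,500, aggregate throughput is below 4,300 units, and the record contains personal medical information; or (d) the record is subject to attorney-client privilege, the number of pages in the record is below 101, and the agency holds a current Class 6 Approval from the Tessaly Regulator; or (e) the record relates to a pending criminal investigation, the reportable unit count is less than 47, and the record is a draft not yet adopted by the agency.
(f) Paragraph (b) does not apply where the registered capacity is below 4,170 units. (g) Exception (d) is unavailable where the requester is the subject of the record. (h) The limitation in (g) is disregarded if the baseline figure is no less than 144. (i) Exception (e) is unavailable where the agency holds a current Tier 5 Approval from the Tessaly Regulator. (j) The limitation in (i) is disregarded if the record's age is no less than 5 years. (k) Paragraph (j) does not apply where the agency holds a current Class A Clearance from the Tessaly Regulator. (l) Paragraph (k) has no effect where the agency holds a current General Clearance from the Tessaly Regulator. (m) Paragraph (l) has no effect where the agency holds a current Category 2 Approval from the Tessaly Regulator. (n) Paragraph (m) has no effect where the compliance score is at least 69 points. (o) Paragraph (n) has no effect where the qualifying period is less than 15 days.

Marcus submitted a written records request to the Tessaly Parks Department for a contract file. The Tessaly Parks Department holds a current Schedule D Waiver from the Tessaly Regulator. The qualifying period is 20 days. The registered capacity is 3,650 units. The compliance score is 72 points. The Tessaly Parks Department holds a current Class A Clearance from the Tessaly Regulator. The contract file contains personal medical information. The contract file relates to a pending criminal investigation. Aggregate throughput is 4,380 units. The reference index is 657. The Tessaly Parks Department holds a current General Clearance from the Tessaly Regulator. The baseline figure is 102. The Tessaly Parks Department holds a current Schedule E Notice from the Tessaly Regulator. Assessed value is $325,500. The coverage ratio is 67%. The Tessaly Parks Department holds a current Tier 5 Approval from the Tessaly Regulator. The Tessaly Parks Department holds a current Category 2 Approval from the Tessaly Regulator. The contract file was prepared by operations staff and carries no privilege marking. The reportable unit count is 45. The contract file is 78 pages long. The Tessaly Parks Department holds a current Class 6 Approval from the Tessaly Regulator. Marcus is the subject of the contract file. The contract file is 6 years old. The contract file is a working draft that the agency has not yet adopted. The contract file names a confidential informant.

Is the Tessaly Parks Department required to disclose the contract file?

Exception (a) does not apply: the reference index is 657, not below 641.
All of (b)'s requirements are met (the contract file names a confidential informant; the coverage ratio is 67%, meeting the 64% threshold). Turning to paragraph (f): (f) is engaged — the registered capacity is 3,650 units, below the 4,170 units limit. So (b) is unavailable.
Exception (c) fails — aggregate throughput is 4,380 units, not below 4,300 units.
Exception (d) does not apply: the contract file carries no privilege marking.
All of (e)'s requirements are met (the contract file relates to a pending investigation; the reportable unit count is 45, less than the 47 limit; the contract file is an unadopted draft). As to paragraphs (i)–(o): (i) applies (a current Tier 5 Approval is held), but is set aside by (j): (j) is engaged — the record's age is 6 years, meeting the 5 years threshold. (k) would limit (j) — a current Class A Clearance is held — but (l) sets (k) aside: (l) is triggered — a current General Clearance is held. (m) is triggered (a current Category 2 Approval is held), but is itself disapplied by (n): (n) operates — the compliance score is 72 points, meeting the 69 points threshold. (o) is inapplicable (the qualifying period is 20 days, not less than 15 days), so (n) stands. So (e) applies.

No — exception (e) applies; the Tessaly Parks Department is not required to disclose the contract file.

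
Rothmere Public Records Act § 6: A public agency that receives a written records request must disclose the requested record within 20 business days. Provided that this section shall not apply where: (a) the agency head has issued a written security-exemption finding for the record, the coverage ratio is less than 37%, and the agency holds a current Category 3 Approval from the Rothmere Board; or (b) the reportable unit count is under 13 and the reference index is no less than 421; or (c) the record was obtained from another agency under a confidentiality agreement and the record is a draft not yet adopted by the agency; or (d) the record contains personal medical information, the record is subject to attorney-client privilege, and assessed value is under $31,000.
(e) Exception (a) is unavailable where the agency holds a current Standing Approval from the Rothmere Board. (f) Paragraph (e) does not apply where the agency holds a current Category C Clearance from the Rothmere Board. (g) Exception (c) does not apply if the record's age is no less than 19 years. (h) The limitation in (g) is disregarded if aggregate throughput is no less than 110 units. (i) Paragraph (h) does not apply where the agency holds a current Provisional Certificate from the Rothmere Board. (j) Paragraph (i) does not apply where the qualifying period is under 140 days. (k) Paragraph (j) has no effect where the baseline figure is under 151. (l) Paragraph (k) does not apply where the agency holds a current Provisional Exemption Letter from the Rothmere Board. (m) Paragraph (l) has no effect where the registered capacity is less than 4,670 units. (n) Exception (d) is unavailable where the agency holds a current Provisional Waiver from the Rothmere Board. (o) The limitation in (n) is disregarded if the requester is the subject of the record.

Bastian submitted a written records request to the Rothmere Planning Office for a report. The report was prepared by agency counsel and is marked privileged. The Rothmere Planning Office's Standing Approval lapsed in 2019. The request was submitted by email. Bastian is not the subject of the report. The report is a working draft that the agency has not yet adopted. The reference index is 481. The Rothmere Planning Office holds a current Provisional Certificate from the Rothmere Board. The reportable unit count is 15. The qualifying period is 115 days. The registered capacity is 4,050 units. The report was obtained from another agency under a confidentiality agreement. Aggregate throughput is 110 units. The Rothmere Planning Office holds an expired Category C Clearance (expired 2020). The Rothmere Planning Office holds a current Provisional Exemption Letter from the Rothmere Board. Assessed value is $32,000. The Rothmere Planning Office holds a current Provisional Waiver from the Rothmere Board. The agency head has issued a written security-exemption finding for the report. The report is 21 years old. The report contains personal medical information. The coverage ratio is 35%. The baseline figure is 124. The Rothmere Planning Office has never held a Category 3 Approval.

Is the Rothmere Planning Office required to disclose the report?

Yes — the Rothmere Planning Office must disclose the report.

Exception (a) requires that the agency holds a current Category 3 Approval from the Rothmere Board; but no current Category 3 Approval is held, so (a) is unavailable.
Exception (b) does not apply: the reportable unit count is 15, not under 13.
Exception (c) is satisfied on its face — the report was obtained under a confidentiality agreement; the report is an unadopted draft. But: (g) operates — the record's age is 21 years, meeting the 19 years threshold. (h) applies (aggregate throughput is 110 units, meeting the 110 units threshold), but yields to (i): (i) operates against (h): a current Provisional Certificate is held. (j) is triggered (the qualifying period is 115 days, under the 140 days limit), but yields to (k): (k) operates against (j): the baseline figure is 124, under the 151 limit. (l) is triggered (a current Provisional Exemption Letter is held), but yields to (m): (m) is engaged — the registered capacity is 4,050 units, less than the 4,670 units limit. So (c) is unavailable.
Exception (d) requires that assessed value is under $31,000; but assessed value is $32,000, not under $31,000, so (d) is unavailable.
None of the exceptions is available; § 6 applies in full.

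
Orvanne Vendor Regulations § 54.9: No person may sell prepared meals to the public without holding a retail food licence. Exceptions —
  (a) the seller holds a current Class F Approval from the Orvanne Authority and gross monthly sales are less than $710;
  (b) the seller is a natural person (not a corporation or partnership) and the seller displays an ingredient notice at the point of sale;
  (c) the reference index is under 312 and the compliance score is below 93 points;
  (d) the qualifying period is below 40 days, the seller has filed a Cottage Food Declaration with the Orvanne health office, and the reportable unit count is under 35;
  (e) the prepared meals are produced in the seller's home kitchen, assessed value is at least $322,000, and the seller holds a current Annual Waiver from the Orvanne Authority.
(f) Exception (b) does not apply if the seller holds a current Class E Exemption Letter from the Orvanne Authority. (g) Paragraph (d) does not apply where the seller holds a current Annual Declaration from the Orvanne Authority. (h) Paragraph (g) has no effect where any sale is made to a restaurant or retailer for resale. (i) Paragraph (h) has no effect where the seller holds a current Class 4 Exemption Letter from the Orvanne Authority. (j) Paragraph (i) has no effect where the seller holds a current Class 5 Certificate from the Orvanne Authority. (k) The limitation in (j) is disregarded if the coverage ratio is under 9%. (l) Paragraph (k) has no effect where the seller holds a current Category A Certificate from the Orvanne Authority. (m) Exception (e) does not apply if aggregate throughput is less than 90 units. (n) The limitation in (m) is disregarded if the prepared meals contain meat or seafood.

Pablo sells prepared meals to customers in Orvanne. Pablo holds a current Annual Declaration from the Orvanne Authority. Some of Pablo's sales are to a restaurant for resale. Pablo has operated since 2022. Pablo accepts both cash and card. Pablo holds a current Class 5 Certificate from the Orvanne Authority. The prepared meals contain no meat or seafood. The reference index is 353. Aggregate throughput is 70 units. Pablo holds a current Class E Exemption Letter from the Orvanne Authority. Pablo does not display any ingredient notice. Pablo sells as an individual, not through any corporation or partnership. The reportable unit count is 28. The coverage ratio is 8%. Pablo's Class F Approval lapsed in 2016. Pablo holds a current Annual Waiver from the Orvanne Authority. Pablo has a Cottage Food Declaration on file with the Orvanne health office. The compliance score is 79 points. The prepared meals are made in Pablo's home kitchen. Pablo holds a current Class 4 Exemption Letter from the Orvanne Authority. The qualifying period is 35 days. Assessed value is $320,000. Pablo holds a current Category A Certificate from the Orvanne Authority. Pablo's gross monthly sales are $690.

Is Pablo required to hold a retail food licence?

No — exception (d) applies; Pablo is not required to hold a retail food licence.

Exception (a) fails — the Class F Approval is not current.
Exception (b) fails — no ingredient notice is displayed.
Exception (c) requires that the reference index is under 312; but the reference index is 353, not under 312, so (c) is unavailable.
Exception (d): the qualifying period is 35 days, below the 40 days limit; a Cottage Food Declaration is on file; the reportable unit count is 28, under the 35 limit — every condition holds. Under paragraphs (g)–(l): (g) would limit (d) — a current Annual Declaration is held — but (h) sets (g) aside: (h) operates against (g): some sales are to a restaurant for resale. (i) is triggered (a current Class 4 Exemption Letter is held), but is set aside by (j): (j) applies — a current Class 5 Certificate is held. (k) would limit (j) — the coverage ratio is 8%, under the 9% limit — but (l) sets (k) aside: (l) operates against (k): a current Category A Certificate is held. Exception (d) stands.
Exception (e) fails — assessed value is $320,000, short of $322,000.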